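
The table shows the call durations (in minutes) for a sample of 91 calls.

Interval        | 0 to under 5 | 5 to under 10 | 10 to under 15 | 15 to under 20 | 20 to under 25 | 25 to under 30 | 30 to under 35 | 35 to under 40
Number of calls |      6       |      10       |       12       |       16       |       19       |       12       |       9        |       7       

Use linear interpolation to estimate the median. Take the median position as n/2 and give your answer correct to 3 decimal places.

20.395

Cumulative frequencies: 6, 16, 28, 44, 63, 75, 84, 91
n = 91; position = n/2 = 45.5.
This falls in the class 20 to under 25: L = 20, F = 44, f = 19, h = 5.
Median ≈ 20 + ((45.5 − 44) / 19) × 5 = 20.3947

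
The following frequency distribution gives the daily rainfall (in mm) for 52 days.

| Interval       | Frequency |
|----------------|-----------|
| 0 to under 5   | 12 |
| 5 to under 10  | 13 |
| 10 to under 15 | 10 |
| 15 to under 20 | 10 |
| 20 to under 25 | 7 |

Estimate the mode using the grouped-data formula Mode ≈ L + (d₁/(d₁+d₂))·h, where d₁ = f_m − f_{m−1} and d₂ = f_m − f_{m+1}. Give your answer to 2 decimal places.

Modal class: 5 to under 10 (highest frequency 13).
d₁ = 13 − 12 = 1, d₂ = 13 − 10 = 3
Mode ≈ 5 + (1/(1+3)) × 5 = 5 + 1.2500 = 6.2500

6.25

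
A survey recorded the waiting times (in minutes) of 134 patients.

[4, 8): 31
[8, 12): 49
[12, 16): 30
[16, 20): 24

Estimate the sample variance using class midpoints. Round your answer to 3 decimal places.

16.904

Midpoints: 6, 10, 14, 18
n = 134, Σfm = 1528, mean = 11.4030
Σfm² = 19672
Σf(m − x̄)² = Σfm² − (Σfm)²/n = 19672 − 1528²/134 = 2248.2388
Sample variance = 2248.2388 / 133 = 16.9041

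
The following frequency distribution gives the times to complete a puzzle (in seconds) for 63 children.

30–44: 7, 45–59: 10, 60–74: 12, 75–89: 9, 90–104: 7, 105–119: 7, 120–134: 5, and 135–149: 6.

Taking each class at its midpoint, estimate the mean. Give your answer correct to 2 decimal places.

83.67

Midpoints: 37, 52, 67, 82, 97, 112, 127, 142
Σfm = 7×37 + 10×52 + 12×67 + 9×82 + 7×97 + 7×112 + 5×127 + 6×142 = 5271
n = Σf = 63
Mean = 5271 / 63 = 83.6667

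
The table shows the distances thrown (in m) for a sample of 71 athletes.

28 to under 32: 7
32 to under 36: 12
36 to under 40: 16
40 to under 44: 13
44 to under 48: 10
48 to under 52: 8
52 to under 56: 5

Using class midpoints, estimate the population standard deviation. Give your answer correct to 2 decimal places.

6.85

Midpoints: 30, 34, 38, 42, 46, 50, 54
n = 71, Σfm = 2902, mean = 40.8732
Σfm² = 121948
Σf(m − x̄)² = Σfm² − (Σfm)²/n = 121948 − 2902²/71 = 3333.8592
Population variance = 3333.8592 / 71 = 46.9558
Standard deviation = √46.9558 = 6.8524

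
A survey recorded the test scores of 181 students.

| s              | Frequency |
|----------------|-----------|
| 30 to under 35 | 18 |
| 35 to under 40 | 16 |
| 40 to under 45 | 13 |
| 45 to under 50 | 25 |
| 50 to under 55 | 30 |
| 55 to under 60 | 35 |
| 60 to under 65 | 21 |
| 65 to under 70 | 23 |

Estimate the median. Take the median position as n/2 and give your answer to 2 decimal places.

53.08

Cumulative frequencies: 18, 34, 47, 72, 102, 137, 158, 181
n = 181; position = n/2 = 90.5.
This falls in the class 50 to under 55: L = 50, F = 72, f = 30, h = 5.
Median ≈ 50 + ((90.5 − 72) / 30) × 5 = 53.0833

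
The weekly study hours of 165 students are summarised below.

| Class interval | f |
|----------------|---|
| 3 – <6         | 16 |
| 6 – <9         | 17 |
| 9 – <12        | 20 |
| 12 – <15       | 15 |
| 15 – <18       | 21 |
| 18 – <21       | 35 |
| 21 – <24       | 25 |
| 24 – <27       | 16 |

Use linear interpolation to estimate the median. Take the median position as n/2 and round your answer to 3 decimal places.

Cumulative frequencies: 16, 33, 53, 68, 89, 124, 149, 165
n = 165; position = n/2 = 82.5.
This falls in the class 15 – <18: L = 15, F = 68, f = 21, h = 3.
Median ≈ 15 + ((82.5 − 68) / 21) × 3 = 17.0714

17.071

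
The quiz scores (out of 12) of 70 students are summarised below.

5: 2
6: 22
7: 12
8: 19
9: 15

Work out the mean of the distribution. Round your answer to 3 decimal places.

7.329

Values: 5, 6, 7, 8, 9
Σfx = 2×5 + 22×6 + 12×7 + 19×8 + 15×9 = 513
n = Σf = 70
Mean = 513 / 70 = 7.3286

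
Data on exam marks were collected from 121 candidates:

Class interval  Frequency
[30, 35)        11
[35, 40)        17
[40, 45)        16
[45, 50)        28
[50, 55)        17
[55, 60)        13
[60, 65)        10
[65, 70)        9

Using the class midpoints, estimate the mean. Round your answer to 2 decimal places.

48.57

Midpoints: 32.5, 37.5, 42.5, 47.5, 52.5, 57.5, 62.5, 67.5
Σfm = 11×32.5 + 17×37.5 + 16×42.5 + 28×47.5 + 17×52.5 + 13×57.5 + 10×62.5 + 9×67.5 = 5877.5
n = Σf = 121
Mean = 5877.5 / 121 = 48.5744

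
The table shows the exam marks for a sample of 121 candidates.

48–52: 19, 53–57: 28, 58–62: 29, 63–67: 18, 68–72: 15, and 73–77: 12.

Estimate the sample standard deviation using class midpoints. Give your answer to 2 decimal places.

7.74

Midpoints: 50, 55, 60, 65, 70, 75
n = 121, Σfm = 7350, mean = 60.7438
Σfm² = 453650
Σf(m − x̄)² = Σfm² − (Σfm)²/n = 453650 − 7350²/121 = 7183.0579
Sample variance = 7183.0579 / 120 = 59.8588
Standard deviation = √59.8588 = 7.7368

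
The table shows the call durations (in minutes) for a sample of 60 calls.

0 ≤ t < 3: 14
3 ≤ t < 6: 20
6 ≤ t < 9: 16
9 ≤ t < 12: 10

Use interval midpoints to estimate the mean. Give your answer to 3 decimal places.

5.600

Midpoints: 1.5, 4.5, 7.5, 10.5
Σfm = 14×1.5 + 20×4.5 + 16×7.5 + 10×10.5 = 336
n = Σf = 60
Mean = 336 / 60 = 5.6000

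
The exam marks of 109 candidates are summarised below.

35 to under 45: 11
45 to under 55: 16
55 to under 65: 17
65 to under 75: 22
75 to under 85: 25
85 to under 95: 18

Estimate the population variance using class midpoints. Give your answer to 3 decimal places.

Midpoints: 40, 50, 60, 70, 80, 90
n = 109, Σfm = 7420, mean = 68.0734
Σfm² = 532400
Σf(m − x̄)² = Σfm² − (Σfm)²/n = 532400 − 7420²/109 = 27295.4128
Population variance = 27295.4128 / 109 = 250.4166

250.417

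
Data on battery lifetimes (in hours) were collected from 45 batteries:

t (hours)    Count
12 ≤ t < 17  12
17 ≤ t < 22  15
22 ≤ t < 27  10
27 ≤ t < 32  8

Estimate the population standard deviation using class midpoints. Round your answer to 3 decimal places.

Midpoints: 14.5, 19.5, 24.5, 29.5
n = 45, Σfm = 947.5, mean = 21.0556
Σfm² = 21191.25
Σf(m − x̄)² = Σfm² − (Σfm)²/n = 21191.25 − 947.5²/45 = 1241.1111
Population variance = 1241.1111 / 45 = 27.5802
Standard deviation = √27.5802 = 5.2517

5.252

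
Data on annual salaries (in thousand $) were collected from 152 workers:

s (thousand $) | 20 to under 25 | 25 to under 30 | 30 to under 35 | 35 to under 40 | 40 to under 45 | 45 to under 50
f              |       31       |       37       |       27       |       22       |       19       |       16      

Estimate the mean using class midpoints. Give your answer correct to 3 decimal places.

Midpoints: 22.5, 27.5, 32.5, 37.5, 42.5, 47.5
Σfm = 31×22.5 + 37×27.5 + 27×32.5 + 22×37.5 + 19×42.5 + 16×47.5 = 4985
n = Σf = 152
Mean = 4985 / 152 = 32.7961

32.796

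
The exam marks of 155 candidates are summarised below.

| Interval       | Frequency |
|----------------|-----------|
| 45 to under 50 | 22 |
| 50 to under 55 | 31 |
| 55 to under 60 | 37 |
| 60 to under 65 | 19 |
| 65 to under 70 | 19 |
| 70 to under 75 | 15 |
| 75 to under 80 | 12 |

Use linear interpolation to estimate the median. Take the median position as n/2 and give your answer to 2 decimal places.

Cumulative frequencies: 22, 53, 90, 109, 128, 143, 155
n = 155; position = n/2 = 77.5.
This falls in the class 55 to under 60: L = 55, F = 53, f = 37, h = 5.
Median ≈ 55 + ((77.5 − 53) / 37) × 5 = 58.3108

58.31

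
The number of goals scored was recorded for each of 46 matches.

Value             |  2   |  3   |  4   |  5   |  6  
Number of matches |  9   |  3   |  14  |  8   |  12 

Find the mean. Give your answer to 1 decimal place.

4.2

Values: 2, 3, 4, 5, 6
Σfx = 9×2 + 3×3 + 14×4 + 8×5 + 12×6 = 195
n = Σf = 46
Mean = 195 / 46 = 4.2391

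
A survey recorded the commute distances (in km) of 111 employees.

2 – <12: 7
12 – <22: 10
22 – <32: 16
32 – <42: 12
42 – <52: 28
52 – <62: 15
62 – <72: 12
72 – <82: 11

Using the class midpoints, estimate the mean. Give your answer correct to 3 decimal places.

44.297

Midpoints: 7, 17, 27, 37, 47, 57, 67, 77
Σfm = 7×7 + 10×17 + 16×27 + 12×37 + 28×47 + 15×57 + 12×67 + 11×77 = 4917
n = Σf = 111
Mean = 4917 / 111 = 44.2973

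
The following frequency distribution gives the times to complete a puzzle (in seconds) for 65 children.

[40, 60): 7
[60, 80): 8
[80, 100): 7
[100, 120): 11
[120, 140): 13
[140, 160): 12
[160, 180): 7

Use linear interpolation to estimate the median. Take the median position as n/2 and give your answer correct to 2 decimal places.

Cumulative frequencies: 7, 15, 22, 33, 46, 58, 65
n = 65; position = n/2 = 32.5.
This falls in the class [100, 120): L = 100, F = 22, f = 11, h = 20.
Median ≈ 100 + ((32.5 − 22) / 11) × 20 = 119.0909

119.09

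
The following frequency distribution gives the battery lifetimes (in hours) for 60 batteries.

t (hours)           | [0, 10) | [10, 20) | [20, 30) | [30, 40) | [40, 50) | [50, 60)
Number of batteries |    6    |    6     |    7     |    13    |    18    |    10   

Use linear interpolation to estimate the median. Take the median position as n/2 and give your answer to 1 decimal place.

Cumulative frequencies: 6, 12, 19, 32, 50, 60
n = 60; position = n/2 = 30.
This falls in the class [30, 40): L = 30, F = 19, f = 13, h = 10.
Median ≈ 30 + ((30 − 19) / 13) × 10 = 38.4615

38.5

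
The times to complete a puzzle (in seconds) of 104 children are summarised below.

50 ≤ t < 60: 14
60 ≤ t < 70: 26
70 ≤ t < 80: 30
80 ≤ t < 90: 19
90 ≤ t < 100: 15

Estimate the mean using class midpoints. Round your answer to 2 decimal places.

74.52

Midpoints: 55, 65, 75, 85, 95
Σfm = 14×55 + 26×65 + 30×75 + 19×85 + 15×95 = 7750
n = Σf = 104
Mean = 7750 / 104 = 74.5192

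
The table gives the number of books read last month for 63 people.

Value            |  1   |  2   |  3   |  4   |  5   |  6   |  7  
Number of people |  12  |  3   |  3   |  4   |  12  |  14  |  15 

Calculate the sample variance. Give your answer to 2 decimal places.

4.85

Values: 1, 2, 3, 4, 5, 6, 7
n = 63, Σfx = 292, mean = 4.6349
Σfx² = 1654
Σf(x − x̄)² = Σfx² − (Σfx)²/n = 1654 − 292²/63 = 300.6032
Sample variance = 300.6032 / 62 = 4.8484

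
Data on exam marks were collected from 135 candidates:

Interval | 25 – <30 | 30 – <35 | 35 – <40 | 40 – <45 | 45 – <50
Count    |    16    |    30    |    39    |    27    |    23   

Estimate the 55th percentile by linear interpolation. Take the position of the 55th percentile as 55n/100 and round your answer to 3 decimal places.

Cumulative frequencies: 16, 46, 85, 112, 135
n = 135; position = 55n/100 = 74.25.
This falls in the class 35 – <40: L = 35, F = 46, f = 39, h = 5.
55th percentile ≈ 35 + ((74.25 − 46) / 39) × 5 = 38.6218

38.622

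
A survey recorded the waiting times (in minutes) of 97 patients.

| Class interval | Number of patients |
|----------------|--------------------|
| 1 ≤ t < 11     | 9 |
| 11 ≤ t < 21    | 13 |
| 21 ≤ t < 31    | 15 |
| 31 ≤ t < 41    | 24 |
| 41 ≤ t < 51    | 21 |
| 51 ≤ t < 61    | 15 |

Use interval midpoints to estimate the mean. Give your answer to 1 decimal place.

34.2

Midpoints: 6, 16, 26, 36, 46, 56
Σfm = 9×6 + 13×16 + 15×26 + 24×36 + 21×46 + 15×56 = 3322
n = Σf = 97
Mean = 3322 / 97 = 34.2474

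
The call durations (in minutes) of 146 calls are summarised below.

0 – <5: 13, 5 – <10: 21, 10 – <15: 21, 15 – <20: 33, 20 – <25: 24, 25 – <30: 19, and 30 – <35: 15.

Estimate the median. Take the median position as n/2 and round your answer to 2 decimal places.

17.73

Cumulative frequencies: 13, 34, 55, 88, 112, 131, 146
n = 146; position = n/2 = 73.
This falls in the class 15 – <20: L = 15, F = 55, f = 33, h = 5.
Median ≈ 15 + ((73 − 55) / 33) × 5 = 17.7273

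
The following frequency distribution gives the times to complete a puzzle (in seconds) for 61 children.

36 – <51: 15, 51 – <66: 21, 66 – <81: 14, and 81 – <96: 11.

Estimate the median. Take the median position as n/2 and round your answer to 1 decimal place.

62.1

Cumulative frequencies: 15, 36, 50, 61
n = 61; position = n/2 = 30.5.
This falls in the class 51 – <66: L = 51, F = 15, f = 21, h = 15.
Median ≈ 51 + ((30.5 − 15) / 21) × 15 = 62.0714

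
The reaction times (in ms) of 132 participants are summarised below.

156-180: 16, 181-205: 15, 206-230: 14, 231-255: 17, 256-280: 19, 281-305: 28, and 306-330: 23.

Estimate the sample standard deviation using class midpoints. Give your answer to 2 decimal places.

50.55

Midpoints: 168, 193, 218, 243, 268, 293, 318
n = 132, Σfm = 33376, mean = 252.8485
Σfm² = 8773768
Σf(m − x̄)² = Σfm² − (Σfm)²/n = 8773768 − 33376²/132 = 334696.9697
Sample variance = 334696.9697 / 131 = 2554.9387
Standard deviation = √2554.9387 = 50.5464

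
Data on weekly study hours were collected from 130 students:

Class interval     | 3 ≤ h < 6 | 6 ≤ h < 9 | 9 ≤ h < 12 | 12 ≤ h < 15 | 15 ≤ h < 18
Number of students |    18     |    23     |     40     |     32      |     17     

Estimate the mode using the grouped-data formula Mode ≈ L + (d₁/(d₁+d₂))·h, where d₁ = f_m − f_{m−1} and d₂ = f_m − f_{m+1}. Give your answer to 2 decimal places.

Modal class: 9 ≤ h < 12 (highest frequency 40).
d₁ = 40 − 23 = 17, d₂ = 40 − 32 = 8
Mode ≈ 9 + (17/(17+8)) × 3 = 9 + 2.0400 = 11.0400

11.04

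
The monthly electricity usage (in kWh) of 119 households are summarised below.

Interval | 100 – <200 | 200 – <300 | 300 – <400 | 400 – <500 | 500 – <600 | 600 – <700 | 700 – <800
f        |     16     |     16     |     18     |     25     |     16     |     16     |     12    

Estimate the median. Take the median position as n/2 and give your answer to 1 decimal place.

438.0

Cumulative frequencies: 16, 32, 50, 75, 91, 107, 119
n = 119; position = n/2 = 59.5.
This falls in the class 400 – <500: L = 400, F = 50, f = 25, h = 100.
Median ≈ 400 + ((59.5 − 50) / 25) × 100 = 438.0000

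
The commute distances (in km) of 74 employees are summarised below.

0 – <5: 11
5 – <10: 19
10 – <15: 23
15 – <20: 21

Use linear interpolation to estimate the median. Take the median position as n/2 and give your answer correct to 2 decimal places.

11.52

Cumulative frequencies: 11, 30, 53, 74
n = 74; position = n/2 = 37.
This falls in the class 10 – <15: L = 10, F = 30, f = 23, h = 5.
Median ≈ 10 + ((37 − 30) / 23) × 5 = 11.5217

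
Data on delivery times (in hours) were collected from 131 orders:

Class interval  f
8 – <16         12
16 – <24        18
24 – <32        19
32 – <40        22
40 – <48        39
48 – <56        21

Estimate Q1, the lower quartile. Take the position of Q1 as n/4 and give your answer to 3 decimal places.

25.158

Cumulative frequencies: 12, 30, 49, 71, 110, 131
n = 131; position = n/4 = 32.75.
This falls in the class 24 – <32: L = 24, F = 30, f = 19, h = 8.
Lower quartile ≈ 24 + ((32.75 − 30) / 19) × 8 = 25.1579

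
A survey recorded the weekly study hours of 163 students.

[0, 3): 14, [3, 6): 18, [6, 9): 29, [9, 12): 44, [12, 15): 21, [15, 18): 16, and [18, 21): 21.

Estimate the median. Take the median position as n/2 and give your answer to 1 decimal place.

10.4

Cumulative frequencies: 14, 32, 61, 105, 126, 142, 163
n = 163; position = n/2 = 81.5.
This falls in the class [9, 12): L = 9, F = 61, f = 44, h = 3.
Median ≈ 9 + ((81.5 − 61) / 44) × 3 = 10.3977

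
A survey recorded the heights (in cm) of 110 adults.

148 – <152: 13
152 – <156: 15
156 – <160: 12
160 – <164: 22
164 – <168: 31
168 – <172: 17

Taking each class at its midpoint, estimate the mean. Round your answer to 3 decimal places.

Midpoints: 150, 154, 158, 162, 166, 170
Σfm = 13×150 + 15×154 + 12×158 + 22×162 + 31×166 + 17×170 = 17756
n = Σf = 110
Mean = 17756 / 110 = 161.4182

161.418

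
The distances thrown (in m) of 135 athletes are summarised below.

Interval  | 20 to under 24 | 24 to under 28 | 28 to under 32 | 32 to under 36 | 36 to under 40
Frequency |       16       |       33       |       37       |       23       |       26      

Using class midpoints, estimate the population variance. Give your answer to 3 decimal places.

Midpoints: 22, 26, 30, 34, 38
n = 135, Σfm = 4090, mean = 30.2963
Σfm² = 127484
Σf(m − x̄)² = Σfm² − (Σfm)²/n = 127484 − 4090²/135 = 3572.1481
Population variance = 3572.1481 / 135 = 26.4604

26.460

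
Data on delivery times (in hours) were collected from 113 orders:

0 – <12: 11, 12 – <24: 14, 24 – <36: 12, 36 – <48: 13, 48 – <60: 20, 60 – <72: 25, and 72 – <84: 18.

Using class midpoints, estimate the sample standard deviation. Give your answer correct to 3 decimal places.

23.403

Midpoints: 6, 18, 30, 42, 54, 66, 78
n = 113, Σfm = 5358, mean = 47.4159
Σfm² = 315396
Σf(m − x̄)² = Σfm² − (Σfm)²/n = 315396 − 5358²/113 = 61341.4513
Sample variance = 61341.4513 / 112 = 547.6915
Standard deviation = √547.6915 = 23.4028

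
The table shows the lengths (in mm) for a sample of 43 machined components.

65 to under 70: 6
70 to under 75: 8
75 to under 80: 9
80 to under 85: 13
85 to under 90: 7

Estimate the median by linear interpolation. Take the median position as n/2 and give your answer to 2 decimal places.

Cumulative frequencies: 6, 14, 23, 36, 43
n = 43; position = n/2 = 21.5.
This falls in the class 75 to under 80: L = 75, F = 14, f = 9, h = 5.
Median ≈ 75 + ((21.5 − 14) / 9) × 5 = 79.1667

79.17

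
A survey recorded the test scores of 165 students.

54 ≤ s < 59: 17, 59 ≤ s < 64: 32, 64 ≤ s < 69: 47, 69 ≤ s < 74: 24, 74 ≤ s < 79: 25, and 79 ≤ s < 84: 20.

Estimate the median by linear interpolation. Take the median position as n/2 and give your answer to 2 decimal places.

Cumulative frequencies: 17, 49, 96, 120, 145, 165
n = 165; position = n/2 = 82.5.
This falls in the class 64 ≤ s < 69: L = 64, F = 49, f = 47, h = 5.
Median ≈ 64 + ((82.5 − 49) / 47) × 5 = 67.5638

67.56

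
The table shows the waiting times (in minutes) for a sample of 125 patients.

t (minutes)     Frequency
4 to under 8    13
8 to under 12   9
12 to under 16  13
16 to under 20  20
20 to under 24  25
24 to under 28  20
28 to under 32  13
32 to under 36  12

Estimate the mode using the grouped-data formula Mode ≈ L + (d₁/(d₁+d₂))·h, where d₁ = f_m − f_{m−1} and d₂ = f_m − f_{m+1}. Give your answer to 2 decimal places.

22.00

Modal class: 20 to under 24 (highest frequency 25).
d₁ = 25 − 20 = 5, d₂ = 25 − 20 = 5
Mode ≈ 20 + (5/(5+5)) × 4 = 20 + 2.0000 = 22.0000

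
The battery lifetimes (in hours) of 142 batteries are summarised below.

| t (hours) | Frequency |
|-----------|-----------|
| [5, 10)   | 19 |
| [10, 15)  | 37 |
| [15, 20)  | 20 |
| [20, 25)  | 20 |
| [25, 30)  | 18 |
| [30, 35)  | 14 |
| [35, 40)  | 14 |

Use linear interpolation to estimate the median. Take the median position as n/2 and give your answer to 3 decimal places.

18.750

Cumulative frequencies: 19, 56, 76, 96, 114, 128, 142
n = 142; position = n/2 = 71.
This falls in the class [15, 20): L = 15, F = 56, f = 20, h = 5.
Median ≈ 15 + ((71 − 56) / 20) × 5 = 18.7500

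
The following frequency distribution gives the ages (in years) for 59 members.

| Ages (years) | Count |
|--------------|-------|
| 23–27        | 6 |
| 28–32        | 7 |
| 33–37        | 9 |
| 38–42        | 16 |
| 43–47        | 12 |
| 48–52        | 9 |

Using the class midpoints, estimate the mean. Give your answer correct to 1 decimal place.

Midpoints: 25, 30, 35, 40, 45, 50
Σfm = 6×25 + 7×30 + 9×35 + 16×40 + 12×45 + 9×50 = 2305
n = Σf = 59
Mean = 2305 / 59 = 39.0678

39.1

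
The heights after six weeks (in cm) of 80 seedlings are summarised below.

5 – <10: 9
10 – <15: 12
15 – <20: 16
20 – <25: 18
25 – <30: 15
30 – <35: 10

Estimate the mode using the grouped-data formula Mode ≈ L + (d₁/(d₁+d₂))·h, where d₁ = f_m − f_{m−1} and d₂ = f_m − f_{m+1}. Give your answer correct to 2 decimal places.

22.00

Modal class: 20 – <25 (highest frequency 18).
d₁ = 18 − 16 = 2, d₂ = 18 − 15 = 3
Mode ≈ 20 + (2/(2+3)) × 5 = 20 + 2.0000 = 22.0000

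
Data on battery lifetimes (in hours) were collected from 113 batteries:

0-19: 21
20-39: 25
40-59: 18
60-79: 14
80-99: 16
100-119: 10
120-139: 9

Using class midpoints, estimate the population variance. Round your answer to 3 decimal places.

Midpoints: 9.5, 29.5, 49.5, 69.5, 89.5, 109.5, 129.5
n = 113, Σfm = 6493.5, mean = 57.4646
Σfm² = 534378.25
Σf(m − x̄)² = Σfm² − (Σfm)²/n = 534378.25 − 6493.5²/113 = 161231.8584
Population variance = 161231.8584 / 113 = 1426.8306

1426.831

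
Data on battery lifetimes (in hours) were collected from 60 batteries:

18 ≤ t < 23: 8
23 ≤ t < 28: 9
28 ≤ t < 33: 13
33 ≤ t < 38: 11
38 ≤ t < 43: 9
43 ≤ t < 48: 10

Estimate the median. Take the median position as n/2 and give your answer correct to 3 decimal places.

Cumulative frequencies: 8, 17, 30, 41, 50, 60
n = 60; position = n/2 = 30.
This falls in the class 28 ≤ t < 33: L = 28, F = 17, f = 13, h = 5.
Median ≈ 28 + ((30 − 17) / 13) × 5 = 33.0000

33.000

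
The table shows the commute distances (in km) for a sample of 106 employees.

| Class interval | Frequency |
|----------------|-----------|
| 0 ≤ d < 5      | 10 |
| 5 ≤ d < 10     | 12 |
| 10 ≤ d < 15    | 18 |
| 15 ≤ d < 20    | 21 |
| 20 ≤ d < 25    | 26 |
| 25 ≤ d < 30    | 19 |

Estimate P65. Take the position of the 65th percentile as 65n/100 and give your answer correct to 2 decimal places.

21.52

Cumulative frequencies: 10, 22, 40, 61, 87, 106
n = 106; position = 65n/100 = 68.9.
This falls in the class 20 ≤ d < 25: L = 20, F = 61, f = 26, h = 5.
65th percentile ≈ 20 + ((68.9 − 61) / 26) × 5 = 21.5192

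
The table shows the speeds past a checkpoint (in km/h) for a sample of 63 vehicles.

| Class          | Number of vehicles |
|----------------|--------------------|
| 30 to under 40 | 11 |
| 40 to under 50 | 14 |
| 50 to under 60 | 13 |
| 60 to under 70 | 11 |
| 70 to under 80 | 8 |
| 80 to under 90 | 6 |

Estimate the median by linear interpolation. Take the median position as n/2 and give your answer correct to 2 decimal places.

Cumulative frequencies: 11, 25, 38, 49, 57, 63
n = 63; position = n/2 = 31.5.
This falls in the class 50 to under 60: L = 50, F = 25, f = 13, h = 10.
Median ≈ 50 + ((31.5 − 25) / 13) × 10 = 55.0000

55.00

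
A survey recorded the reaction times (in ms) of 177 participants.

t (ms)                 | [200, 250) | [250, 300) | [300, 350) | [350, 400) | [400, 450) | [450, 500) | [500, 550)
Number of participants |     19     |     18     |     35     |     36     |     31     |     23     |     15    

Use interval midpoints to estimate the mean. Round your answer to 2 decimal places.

Midpoints: 225, 275, 325, 375, 425, 475, 525
Σfm = 19×225 + 18×275 + 35×325 + 36×375 + 31×425 + 23×475 + 15×525 = 66075
n = Σf = 177
Mean = 66075 / 177 = 373.3051

373.31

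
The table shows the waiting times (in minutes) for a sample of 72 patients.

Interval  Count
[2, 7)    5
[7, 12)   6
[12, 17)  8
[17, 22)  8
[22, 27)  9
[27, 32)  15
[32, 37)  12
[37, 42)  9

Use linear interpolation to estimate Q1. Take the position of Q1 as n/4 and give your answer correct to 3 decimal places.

16.375

Cumulative frequencies: 5, 11, 19, 27, 36, 51, 63, 72
n = 72; position = n/4 = 18.
This falls in the class [12, 17): L = 12, F = 11, f = 8, h = 5.
Lower quartile ≈ 12 + ((18 − 11) / 8) × 5 = 16.3750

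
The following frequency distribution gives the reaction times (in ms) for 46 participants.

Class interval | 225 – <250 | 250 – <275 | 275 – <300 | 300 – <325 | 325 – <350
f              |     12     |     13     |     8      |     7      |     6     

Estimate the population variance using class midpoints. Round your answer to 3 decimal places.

1154.301

Midpoints: 237.5, 262.5, 287.5, 312.5, 337.5
n = 46, Σfm = 12775, mean = 277.7174
Σfm² = 3600937.5
Σf(m − x̄)² = Σfm² − (Σfm)²/n = 3600937.5 − 12775²/46 = 53097.8261
Population variance = 53097.8261 / 46 = 1154.3006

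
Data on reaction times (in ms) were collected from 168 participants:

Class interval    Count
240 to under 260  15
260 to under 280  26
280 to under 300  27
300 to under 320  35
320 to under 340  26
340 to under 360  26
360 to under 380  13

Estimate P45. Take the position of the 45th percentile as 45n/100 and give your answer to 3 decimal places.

304.343

Cumulative frequencies: 15, 41, 68, 103, 129, 155, 168
n = 168; position = 45n/100 = 75.6.
This falls in the class 300 to under 320: L = 300, F = 68, f = 35, h = 20.
45th percentile ≈ 300 + ((75.6 − 68) / 35) × 20 = 304.3429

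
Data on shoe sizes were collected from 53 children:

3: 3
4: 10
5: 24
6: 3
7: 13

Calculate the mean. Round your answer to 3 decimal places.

Values: 3, 4, 5, 6, 7
Σfx = 3×3 + 10×4 + 24×5 + 3×6 + 13×7 = 278
n = Σf = 53
Mean = 278 / 53 = 5.2453

5.245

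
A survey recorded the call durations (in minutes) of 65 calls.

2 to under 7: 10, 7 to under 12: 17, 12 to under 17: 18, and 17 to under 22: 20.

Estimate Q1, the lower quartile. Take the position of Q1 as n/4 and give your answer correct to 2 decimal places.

8.84

Cumulative frequencies: 10, 27, 45, 65
n = 65; position = n/4 = 16.25.
This falls in the class 7 to under 12: L = 7, F = 10, f = 17, h = 5.
Lower quartile ≈ 7 + ((16.25 − 10) / 17) × 5 = 8.8382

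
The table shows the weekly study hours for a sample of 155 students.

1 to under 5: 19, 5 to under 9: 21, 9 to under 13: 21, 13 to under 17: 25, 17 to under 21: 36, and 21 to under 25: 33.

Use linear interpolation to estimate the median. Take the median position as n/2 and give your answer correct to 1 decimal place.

Cumulative frequencies: 19, 40, 61, 86, 122, 155
n = 155; position = n/2 = 77.5.
This falls in the class 13 to under 17: L = 13, F = 61, f = 25, h = 4.
Median ≈ 13 + ((77.5 − 61) / 25) × 4 = 15.6400

15.6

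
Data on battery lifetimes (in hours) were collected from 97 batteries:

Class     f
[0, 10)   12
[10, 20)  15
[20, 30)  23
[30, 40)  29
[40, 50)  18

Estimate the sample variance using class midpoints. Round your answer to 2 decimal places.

Midpoints: 5, 15, 25, 35, 45
n = 97, Σfm = 2685, mean = 27.6804
Σfm² = 90025
Σf(m − x̄)² = Σfm² − (Σfm)²/n = 90025 − 2685²/97 = 15703.0928
Sample variance = 15703.0928 / 96 = 163.5739

163.57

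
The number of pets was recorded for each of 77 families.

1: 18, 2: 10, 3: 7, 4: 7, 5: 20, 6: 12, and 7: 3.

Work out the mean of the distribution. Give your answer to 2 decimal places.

Values: 1, 2, 3, 4, 5, 6, 7
Σfx = 18×1 + 10×2 + 7×3 + 7×4 + 20×5 + 12×6 + 3×7 = 280
n = Σf = 77
Mean = 280 / 77 = 3.6364

3.64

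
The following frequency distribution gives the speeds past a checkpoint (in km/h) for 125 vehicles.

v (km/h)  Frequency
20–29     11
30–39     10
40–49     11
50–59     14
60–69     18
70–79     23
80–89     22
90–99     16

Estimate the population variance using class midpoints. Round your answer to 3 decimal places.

Midpoints: 24.5, 34.5, 44.5, 54.5, 64.5, 74.5, 84.5, 94.5
n = 125, Σfm = 8112.5, mean = 64.9000
Σfm² = 584381.25
Σf(m − x̄)² = Σfm² − (Σfm)²/n = 584381.25 − 8112.5²/125 = 57880.0000
Population variance = 57880.0000 / 125 = 463.0400

463.040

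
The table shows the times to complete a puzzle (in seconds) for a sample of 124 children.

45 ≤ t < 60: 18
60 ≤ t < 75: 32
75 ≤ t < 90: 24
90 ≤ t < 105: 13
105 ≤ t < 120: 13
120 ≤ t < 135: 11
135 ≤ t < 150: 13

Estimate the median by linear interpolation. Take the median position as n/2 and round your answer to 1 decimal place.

Cumulative frequencies: 18, 50, 74, 87, 100, 111, 124
n = 124; position = n/2 = 62.
This falls in the class 75 ≤ t < 90: L = 75, F = 50, f = 24, h = 15.
Median ≈ 75 + ((62 − 50) / 24) × 15 = 82.5000

82.5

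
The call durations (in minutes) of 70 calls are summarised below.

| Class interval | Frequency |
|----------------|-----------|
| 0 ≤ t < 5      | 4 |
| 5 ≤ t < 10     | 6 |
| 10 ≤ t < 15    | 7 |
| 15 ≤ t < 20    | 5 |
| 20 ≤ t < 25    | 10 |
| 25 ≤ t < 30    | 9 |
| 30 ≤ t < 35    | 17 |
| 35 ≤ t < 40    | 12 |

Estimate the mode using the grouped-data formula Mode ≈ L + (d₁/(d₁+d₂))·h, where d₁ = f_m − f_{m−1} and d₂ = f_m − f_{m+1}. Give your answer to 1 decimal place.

Modal class: 30 ≤ t < 35 (highest frequency 17).
d₁ = 17 − 9 = 8, d₂ = 17 − 12 = 5
Mode ≈ 30 + (8/(8+5)) × 5 = 30 + 3.0769 = 33.0769

33.1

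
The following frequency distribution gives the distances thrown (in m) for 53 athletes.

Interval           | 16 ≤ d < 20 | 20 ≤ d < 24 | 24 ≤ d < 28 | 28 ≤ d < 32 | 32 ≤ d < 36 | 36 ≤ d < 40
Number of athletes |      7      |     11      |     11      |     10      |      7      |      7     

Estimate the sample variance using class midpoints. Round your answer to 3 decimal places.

40.755

Midpoints: 18, 22, 26, 30, 34, 38
n = 53, Σfm = 1458, mean = 27.5094
Σfm² = 42228
Σf(m − x̄)² = Σfm² − (Σfm)²/n = 42228 − 1458²/53 = 2119.2453
Sample variance = 2119.2453 / 52 = 40.7547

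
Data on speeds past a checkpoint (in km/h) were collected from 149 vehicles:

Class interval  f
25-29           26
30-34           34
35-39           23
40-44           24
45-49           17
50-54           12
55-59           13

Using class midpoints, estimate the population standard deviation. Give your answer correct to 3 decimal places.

Midpoints: 27, 32, 37, 42, 47, 52, 57
n = 149, Σfm = 5813, mean = 39.0134
Σfm² = 239831
Σf(m − x̄)² = Σfm² − (Σfm)²/n = 239831 − 5813²/149 = 13045.9732
Population variance = 13045.9732 / 149 = 87.5569
Standard deviation = √87.5569 = 9.3572

9.357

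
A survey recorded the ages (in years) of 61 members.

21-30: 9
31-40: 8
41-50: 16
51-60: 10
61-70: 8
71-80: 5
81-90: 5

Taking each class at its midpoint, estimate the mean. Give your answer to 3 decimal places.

Midpoints: 25.5, 35.5, 45.5, 55.5, 65.5, 75.5, 85.5
Σfm = 9×25.5 + 8×35.5 + 16×45.5 + 10×55.5 + 8×65.5 + 5×75.5 + 5×85.5 = 3125.5
n = Σf = 61
Mean = 3125.5 / 61 = 51.2377

51.238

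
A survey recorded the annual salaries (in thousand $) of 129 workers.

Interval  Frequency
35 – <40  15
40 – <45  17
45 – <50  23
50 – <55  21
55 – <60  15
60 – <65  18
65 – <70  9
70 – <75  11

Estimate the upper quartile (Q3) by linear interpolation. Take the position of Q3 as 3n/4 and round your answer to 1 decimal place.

Cumulative frequencies: 15, 32, 55, 76, 91, 109, 118, 129
n = 129; position = 3n/4 = 96.75.
This falls in the class 60 – <65: L = 60, F = 91, f = 18, h = 5.
Upper quartile ≈ 60 + ((96.75 − 91) / 18) × 5 = 61.5972

61.6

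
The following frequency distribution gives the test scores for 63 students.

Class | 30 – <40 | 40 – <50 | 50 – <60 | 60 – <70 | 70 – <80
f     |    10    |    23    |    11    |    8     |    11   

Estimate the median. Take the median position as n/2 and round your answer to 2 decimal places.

49.35

Cumulative frequencies: 10, 33, 44, 52, 63
n = 63; position = n/2 = 31.5.
This falls in the class 40 – <50: L = 40, F = 10, f = 23, h = 10.
Median ≈ 40 + ((31.5 − 10) / 23) × 10 = 49.3478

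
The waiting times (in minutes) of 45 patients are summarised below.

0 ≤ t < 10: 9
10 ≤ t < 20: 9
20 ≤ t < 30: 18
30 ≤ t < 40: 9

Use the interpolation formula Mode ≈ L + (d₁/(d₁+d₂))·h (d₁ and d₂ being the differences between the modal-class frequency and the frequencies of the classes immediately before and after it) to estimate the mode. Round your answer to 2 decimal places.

25.00

Modal class: 20 ≤ t < 30 (highest frequency 18).
d₁ = 18 − 9 = 9, d₂ = 18 − 9 = 9
Mode ≈ 20 + (9/(9+9)) × 10 = 20 + 5.0000 = 25.0000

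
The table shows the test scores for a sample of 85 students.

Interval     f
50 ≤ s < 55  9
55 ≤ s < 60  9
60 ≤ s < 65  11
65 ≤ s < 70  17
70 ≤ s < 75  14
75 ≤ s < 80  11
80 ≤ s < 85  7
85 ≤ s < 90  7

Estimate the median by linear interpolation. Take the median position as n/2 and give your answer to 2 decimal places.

68.97

Cumulative frequencies: 9, 18, 29, 46, 60, 71, 78, 85
n = 85; position = n/2 = 42.5.
This falls in the class 65 ≤ s < 70: L = 65, F = 29, f = 17, h = 5.
Median ≈ 65 + ((42.5 − 29) / 17) × 5 = 68.9706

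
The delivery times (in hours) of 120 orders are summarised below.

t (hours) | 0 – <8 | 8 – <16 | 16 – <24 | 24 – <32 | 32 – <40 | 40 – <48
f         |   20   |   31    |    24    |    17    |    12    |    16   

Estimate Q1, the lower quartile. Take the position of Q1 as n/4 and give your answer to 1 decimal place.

10.6

Cumulative frequencies: 20, 51, 75, 92, 104, 120
n = 120; position = n/4 = 30.
This falls in the class 8 – <16: L = 8, F = 20, f = 31, h = 8.
Lower quartile ≈ 8 + ((30 − 20) / 31) × 8 = 10.5806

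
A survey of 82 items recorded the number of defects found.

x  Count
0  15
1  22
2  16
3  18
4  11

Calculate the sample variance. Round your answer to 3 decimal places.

1.756

Values: 0, 1, 2, 3, 4
n = 82, Σfx = 152, mean = 1.8537
Σfx² = 424
Σf(x − x̄)² = Σfx² − (Σfx)²/n = 424 − 152²/82 = 142.2439
Sample variance = 142.2439 / 81 = 1.7561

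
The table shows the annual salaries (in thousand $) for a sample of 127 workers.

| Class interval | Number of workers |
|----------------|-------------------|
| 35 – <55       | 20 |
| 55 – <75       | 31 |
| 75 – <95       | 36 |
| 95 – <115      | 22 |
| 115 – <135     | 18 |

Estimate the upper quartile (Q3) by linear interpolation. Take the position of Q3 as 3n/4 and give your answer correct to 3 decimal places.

Cumulative frequencies: 20, 51, 87, 109, 127
n = 127; position = 3n/4 = 95.25.
This falls in the class 95 – <115: L = 95, F = 87, f = 22, h = 20.
Upper quartile ≈ 95 + ((95.25 − 87) / 22) × 20 = 102.5000

102.500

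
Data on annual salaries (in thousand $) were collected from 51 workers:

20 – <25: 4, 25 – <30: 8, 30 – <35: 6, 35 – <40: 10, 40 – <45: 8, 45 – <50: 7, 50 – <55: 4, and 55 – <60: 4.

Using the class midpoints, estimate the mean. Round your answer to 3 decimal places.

Midpoints: 22.5, 27.5, 32.5, 37.5, 42.5, 47.5, 52.5, 57.5
Σfm = 4×22.5 + 8×27.5 + 6×32.5 + 10×37.5 + 8×42.5 + 7×47.5 + 4×52.5 + 4×57.5 = 1992.5
n = Σf = 51
Mean = 1992.5 / 51 = 39.0686

39.069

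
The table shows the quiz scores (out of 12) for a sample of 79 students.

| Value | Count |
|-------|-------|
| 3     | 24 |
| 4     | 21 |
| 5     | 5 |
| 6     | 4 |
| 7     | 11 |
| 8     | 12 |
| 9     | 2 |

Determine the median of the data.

Cumulative frequencies: 24, 45, 50, 54, 65, 77, 79
n = 79, so the median is the value in position (n+1)/2 = 40.
Position 40 falls at value 4.

4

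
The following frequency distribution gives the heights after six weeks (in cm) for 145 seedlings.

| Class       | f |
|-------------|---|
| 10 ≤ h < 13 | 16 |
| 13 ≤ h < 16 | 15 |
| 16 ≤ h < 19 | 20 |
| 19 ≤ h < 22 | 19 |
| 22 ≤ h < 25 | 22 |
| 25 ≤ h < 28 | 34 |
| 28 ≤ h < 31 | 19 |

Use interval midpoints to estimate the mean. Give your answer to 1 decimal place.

21.5

Midpoints: 11.5, 14.5, 17.5, 20.5, 23.5, 26.5, 29.5
Σfm = 16×11.5 + 15×14.5 + 20×17.5 + 19×20.5 + 22×23.5 + 34×26.5 + 19×29.5 = 3119.5
n = Σf = 145
Mean = 3119.5 / 145 = 21.5138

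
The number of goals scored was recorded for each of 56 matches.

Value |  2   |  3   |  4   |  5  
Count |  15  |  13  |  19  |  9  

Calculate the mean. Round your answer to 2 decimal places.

3.39

Values: 2, 3, 4, 5
Σfx = 15×2 + 13×3 + 19×4 + 9×5 = 190
n = Σf = 56
Mean = 190 / 56 = 3.3929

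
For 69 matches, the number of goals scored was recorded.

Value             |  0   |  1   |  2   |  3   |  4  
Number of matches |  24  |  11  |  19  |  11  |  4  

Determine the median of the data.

Cumulative frequencies: 24, 35, 54, 65, 69
n = 69, so the median is the value in position (n+1)/2 = 35.
Position 35 falls at value 1.

1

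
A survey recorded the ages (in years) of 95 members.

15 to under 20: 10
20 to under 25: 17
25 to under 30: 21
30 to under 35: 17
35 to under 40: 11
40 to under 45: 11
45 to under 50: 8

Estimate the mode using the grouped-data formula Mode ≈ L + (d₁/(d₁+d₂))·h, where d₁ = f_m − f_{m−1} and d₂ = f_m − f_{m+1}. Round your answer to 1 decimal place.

27.5

Modal class: 25 to under 30 (highest frequency 21).
d₁ = 21 − 17 = 4, d₂ = 21 − 17 = 4
Mode ≈ 25 + (4/(4+4)) × 5 = 25 + 2.5000 = 27.5000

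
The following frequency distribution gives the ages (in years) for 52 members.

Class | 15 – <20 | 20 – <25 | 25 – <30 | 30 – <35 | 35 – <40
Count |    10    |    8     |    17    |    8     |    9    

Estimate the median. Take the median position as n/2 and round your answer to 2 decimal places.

27.35

Cumulative frequencies: 10, 18, 35, 43, 52
n = 52; position = n/2 = 26.
This falls in the class 25 – <30: L = 25, F = 18, f = 17, h = 5.
Median ≈ 25 + ((26 − 18) / 17) × 5 = 27.3529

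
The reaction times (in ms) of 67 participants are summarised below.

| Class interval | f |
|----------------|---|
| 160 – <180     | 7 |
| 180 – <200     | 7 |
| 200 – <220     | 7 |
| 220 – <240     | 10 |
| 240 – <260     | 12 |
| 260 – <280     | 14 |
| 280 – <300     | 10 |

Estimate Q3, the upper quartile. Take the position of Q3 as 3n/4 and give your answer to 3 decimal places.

Cumulative frequencies: 7, 14, 21, 31, 43, 57, 67
n = 67; position = 3n/4 = 50.25.
This falls in the class 260 – <280: L = 260, F = 43, f = 14, h = 20.
Upper quartile ≈ 260 + ((50.25 − 43) / 14) × 20 = 270.3571

270.357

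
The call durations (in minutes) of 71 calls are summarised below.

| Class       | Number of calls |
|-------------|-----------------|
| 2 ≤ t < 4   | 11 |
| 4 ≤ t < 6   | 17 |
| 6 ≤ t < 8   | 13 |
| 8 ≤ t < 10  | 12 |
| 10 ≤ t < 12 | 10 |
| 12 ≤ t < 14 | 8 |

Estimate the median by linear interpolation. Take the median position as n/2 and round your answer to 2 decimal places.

7.15

Cumulative frequencies: 11, 28, 41, 53, 63, 71
n = 71; position = n/2 = 35.5.
This falls in the class 6 ≤ t < 8: L = 6, F = 28, f = 13, h = 2.
Median ≈ 6 + ((35.5 − 28) / 13) × 2 = 7.1538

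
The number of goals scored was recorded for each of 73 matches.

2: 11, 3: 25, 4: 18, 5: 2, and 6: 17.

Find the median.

Cumulative frequencies: 11, 36, 54, 56, 73
n = 73, so the median is the value in position (n+1)/2 = 37.
Position 37 falls at value 4.

4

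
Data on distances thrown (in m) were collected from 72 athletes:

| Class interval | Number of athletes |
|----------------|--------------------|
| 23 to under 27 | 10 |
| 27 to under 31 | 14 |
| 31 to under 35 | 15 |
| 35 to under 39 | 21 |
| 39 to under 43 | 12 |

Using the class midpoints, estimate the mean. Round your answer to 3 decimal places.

33.611

Midpoints: 25, 29, 33, 37, 41
Σfm = 10×25 + 14×29 + 15×33 + 21×37 + 12×41 = 2420
n = Σf = 72
Mean = 2420 / 72 = 33.6111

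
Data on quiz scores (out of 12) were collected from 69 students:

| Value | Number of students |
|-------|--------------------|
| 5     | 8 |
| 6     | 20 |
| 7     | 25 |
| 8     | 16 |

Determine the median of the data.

Cumulative frequencies: 8, 28, 53, 69
n = 69, so the median is the value in position (n+1)/2 = 35.
Position 35 falls at value 7.

7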